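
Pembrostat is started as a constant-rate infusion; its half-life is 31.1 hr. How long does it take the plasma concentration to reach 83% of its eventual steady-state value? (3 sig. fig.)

k = ln 2 / 31.1 = 0.02229 hr⁻¹
f = 1 − e^(−kt)  ⇒  t = −ln(1 − f) / k
t = −ln(1 − 0.83) / 0.02229 = 1.772 / 0.02229 ≈ 79.5 hours

79.5 hours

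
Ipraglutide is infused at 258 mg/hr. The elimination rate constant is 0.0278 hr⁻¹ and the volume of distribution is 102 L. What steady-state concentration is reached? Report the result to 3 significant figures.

CL = k · V = 0.0278 × 102 = 2.836 L/hr
Css = rate / CL = 258 / 2.836 ≈ 91.0 µg/mL

91.0 µg/mL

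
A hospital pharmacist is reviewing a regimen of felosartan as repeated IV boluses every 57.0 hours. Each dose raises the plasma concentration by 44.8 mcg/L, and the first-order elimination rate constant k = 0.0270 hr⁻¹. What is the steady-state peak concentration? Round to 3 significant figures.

57.0 mcg/L

Fraction remaining after one interval: e^(−kτ) = e^(−0.02700 × 57.0) = 0.2146
R = 1 / (1 − 0.2146) = 1.273
Css,max = 44.8 × 1.273 ≈ 57.0 mcg/L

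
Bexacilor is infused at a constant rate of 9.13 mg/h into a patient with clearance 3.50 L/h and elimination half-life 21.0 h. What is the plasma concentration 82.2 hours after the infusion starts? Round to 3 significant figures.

Css = rate / CL = 9.13 / 3.50 = 2.609 mg/L
k = ln 2 / 21.0 = 0.03301 h⁻¹
C(t) = Css (1 − e^(−kt)) = 2.609 × (1 − e^(−2.713)) = 2.609 × 0.9337 ≈ 2.44 mg/L

2.44 mg/L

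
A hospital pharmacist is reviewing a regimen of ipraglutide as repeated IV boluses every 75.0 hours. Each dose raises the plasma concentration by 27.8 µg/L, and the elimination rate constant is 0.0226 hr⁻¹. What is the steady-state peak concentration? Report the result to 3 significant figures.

Fraction remaining after one interval: e^(−kτ) = e^(−0.02260 × 75.0) = 0.1836
R = 1 / (1 − 0.1836) = 1.225
Css,max = 27.8 × 1.225 ≈ 34.1 µg/L

34.1 µg/L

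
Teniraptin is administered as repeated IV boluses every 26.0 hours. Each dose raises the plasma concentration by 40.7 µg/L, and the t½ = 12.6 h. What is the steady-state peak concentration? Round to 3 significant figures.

k = ln 2 / 12.6 = 0.05501 h⁻¹
Fraction remaining after one interval: e^(−kτ) = e^(−0.05501 × 26.0) = 0.2392
R = 1 / (1 − 0.2392) = 1.314
Css,max = 40.7 × 1.314 ≈ 53.5 µg/L

53.5 µg/L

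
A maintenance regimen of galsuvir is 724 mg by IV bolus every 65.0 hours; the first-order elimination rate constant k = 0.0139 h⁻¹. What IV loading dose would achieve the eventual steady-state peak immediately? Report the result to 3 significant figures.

1220 mg

Accumulation ratio R = 1 / (1 − e^(−kτ)) = 1 / (1 − e^(−0.01390×65.0)) = 1 / (1 − 0.4051) = 1.681
Loading dose = maintenance dose × R = 724 × 1.681 ≈ 1220 mg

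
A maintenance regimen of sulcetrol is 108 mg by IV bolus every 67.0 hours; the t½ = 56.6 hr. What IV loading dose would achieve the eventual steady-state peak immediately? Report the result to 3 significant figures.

k = ln 2 / 56.6 = 0.01225 hr⁻¹
Accumulation ratio R = 1 / (1 − e^(−kτ)) = 1 / (1 − e^(−0.01225×67.0)) = 1 / (1 − 0.4402) = 1.786
Loading dose = maintenance dose × R = 108 × 1.786 ≈ 193 mg

193 mg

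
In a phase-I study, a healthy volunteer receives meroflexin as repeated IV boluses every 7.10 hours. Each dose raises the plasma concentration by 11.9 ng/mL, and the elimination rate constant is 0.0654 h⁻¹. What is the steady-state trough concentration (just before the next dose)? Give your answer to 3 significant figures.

20.1 ng/mL

Fraction remaining after one interval: e^(−kτ) = e^(−0.06540 × 7.10) = 0.6285
R = 1 / (1 − 0.6285) = 2.692
Css,max = 11.9 × 2.692 = 32.04 ng/mL
Css,min = Css,max × e^(−kτ) = 32.04 × 0.6285 ≈ 20.1 ng/mL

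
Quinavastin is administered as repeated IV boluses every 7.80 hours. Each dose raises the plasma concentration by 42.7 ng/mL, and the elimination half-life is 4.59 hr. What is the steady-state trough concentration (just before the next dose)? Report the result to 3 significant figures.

19.0 ng/mL

k = ln 2 / 4.59 = 0.1510 hr⁻¹
Fraction remaining after one interval: e^(−kτ) = e^(−0.1510 × 7.80) = 0.3079
R = 1 / (1 − 0.3079) = 1.445
Css,max = 42.7 × 1.445 = 61.70 ng/mL
Css,min = Css,max × e^(−kτ) = 61.70 × 0.3079 ≈ 19.0 ng/mL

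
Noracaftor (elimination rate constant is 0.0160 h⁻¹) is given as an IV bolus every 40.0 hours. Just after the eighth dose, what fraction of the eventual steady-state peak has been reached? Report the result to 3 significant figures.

0.994

f_n = 1 − e^(−nkτ) = 1 − e^(−8 × 0.01600 × 40.0) = 1 − e^(−5.120) = 1 − 0.005976 ≈ 0.994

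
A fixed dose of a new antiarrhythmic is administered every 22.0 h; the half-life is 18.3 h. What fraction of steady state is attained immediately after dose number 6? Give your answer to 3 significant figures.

0.993

k = ln 2 / 18.3 = 0.03788 h⁻¹
f_n = 1 − e^(−nkτ) = 1 − e^(−6 × 0.03788 × 22.0) = 1 − e^(−5.000) = 1 − 0.006740 ≈ 0.993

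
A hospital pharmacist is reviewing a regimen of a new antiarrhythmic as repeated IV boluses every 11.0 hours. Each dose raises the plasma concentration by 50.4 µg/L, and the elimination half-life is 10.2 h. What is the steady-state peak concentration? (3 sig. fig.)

k = ln 2 / 10.2 = 0.06796 h⁻¹
Fraction remaining after one interval: e^(−kτ) = e^(−0.06796 × 11.0) = 0.4735
R = 1 / (1 − 0.4735) = 1.899
Css,max = 50.4 × 1.899 ≈ 95.7 µg/L

95.7 µg/L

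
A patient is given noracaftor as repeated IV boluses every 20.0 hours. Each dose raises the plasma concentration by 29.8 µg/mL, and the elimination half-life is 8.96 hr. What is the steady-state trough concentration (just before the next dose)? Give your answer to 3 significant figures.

k = ln 2 / 8.96 = 0.07736 hr⁻¹
Fraction remaining after one interval: e^(−kτ) = e^(−0.07736 × 20.0) = 0.2128
R = 1 / (1 − 0.2128) = 1.270
Css,max = 29.8 × 1.270 = 37.86 µg/mL
Css,min = Css,max × e^(−kτ) = 37.86 × 0.2128 ≈ 8.06 µg/mL

8.06 µg/mL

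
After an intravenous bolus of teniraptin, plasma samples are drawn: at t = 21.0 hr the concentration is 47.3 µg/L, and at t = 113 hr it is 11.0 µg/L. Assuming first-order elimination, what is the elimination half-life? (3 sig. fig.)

43.7 hours

k = ln(C₁/C₂) / (t₂ − t₁) = ln(47.3/11.0) / (113 − 21.0)
  = 1.459 / 92.00 = 0.01585 hr⁻¹
t½ = ln 2 / k = ln 2 / 0.01585 ≈ 43.7 hours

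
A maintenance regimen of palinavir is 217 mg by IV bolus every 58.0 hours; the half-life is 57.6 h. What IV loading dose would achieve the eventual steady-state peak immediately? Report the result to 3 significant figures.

k = ln 2 / 57.6 = 0.01203 h⁻¹
Accumulation ratio R = 1 / (1 − e^(−kτ)) = 1 / (1 − e^(−0.01203×58.0)) = 1 / (1 − 0.4976) = 1.990
Loading dose = maintenance dose × R = 217 × 1.990 ≈ 432 mg

432 mg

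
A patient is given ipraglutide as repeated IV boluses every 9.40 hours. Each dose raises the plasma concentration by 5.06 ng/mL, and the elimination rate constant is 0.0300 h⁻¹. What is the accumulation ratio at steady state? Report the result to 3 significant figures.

4.07

Fraction remaining after one interval: e^(−kτ) = e^(−0.03000 × 9.40) = 0.7543
R = 1 / (1 − 0.7543) = 1 / 0.2457 ≈ 4.07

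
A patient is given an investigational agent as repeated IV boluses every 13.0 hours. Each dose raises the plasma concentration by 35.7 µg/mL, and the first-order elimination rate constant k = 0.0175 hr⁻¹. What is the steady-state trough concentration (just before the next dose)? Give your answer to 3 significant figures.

Fraction remaining after one interval: e^(−kτ) = e^(−0.01750 × 13.0) = 0.7965
R = 1 / (1 − 0.7965) = 4.915
Css,max = 35.7 × 4.915 = 175.4 µg/mL
Css,min = Css,max × e^(−kτ) = 175.4 × 0.7965 ≈ 140 µg/mL

140 µg/mL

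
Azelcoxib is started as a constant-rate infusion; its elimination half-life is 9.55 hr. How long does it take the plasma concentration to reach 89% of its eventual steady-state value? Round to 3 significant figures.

k = ln 2 / 9.55 = 0.07258 hr⁻¹
f = 1 − e^(−kt)  ⇒  t = −ln(1 − f) / k
t = −ln(1 − 0.89) / 0.07258 = 2.207 / 0.07258 ≈ 30.4 hours

30.4 hours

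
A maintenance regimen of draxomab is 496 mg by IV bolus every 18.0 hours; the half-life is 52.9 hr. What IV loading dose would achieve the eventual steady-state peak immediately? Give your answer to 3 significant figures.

k = ln 2 / 52.9 = 0.01310 hr⁻¹
Accumulation ratio R = 1 / (1 − e^(−kτ)) = 1 / (1 − e^(−0.01310×18.0)) = 1 / (1 − 0.7899) = 4.760
Loading dose = maintenance dose × R = 496 × 4.760 ≈ 2360 mg

2360 mg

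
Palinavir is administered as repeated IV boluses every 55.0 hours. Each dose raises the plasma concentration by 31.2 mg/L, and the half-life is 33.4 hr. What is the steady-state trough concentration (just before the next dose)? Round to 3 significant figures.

k = ln 2 / 33.4 = 0.02075 hr⁻¹
Fraction remaining after one interval: e^(−kτ) = e^(−0.02075 × 55.0) = 0.3194
R = 1 / (1 − 0.3194) = 1.469
Css,max = 31.2 × 1.469 = 45.84 mg/L
Css,min = Css,max × e^(−kτ) = 45.84 × 0.3194 ≈ 14.6 mg/L

14.6 mg/L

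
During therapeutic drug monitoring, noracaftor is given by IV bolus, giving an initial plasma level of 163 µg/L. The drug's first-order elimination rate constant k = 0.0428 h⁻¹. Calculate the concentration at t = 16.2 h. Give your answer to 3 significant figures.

C(t) = C₀ e^(−kt) = 163 × e^(−0.04280 × 16.2) = 163 × e^(−0.6934) = 163 × 0.4999 ≈ 81.5 µg/L

81.5 µg/L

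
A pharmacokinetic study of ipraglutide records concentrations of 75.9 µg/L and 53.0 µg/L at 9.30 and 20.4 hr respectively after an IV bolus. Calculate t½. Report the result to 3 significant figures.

k = ln(C₁/C₂) / (t₂ − t₁) = ln(75.9/53.0) / (20.4 − 9.30)
  = 0.3591 / 11.10 = 0.03235 hr⁻¹
t½ = ln 2 / k = ln 2 / 0.03235 ≈ 21.4 hours

21.4 hours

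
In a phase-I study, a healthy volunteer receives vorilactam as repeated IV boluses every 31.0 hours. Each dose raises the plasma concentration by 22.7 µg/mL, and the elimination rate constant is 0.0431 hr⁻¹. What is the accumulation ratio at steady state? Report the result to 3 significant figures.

1.36

Fraction remaining after one interval: e^(−kτ) = e^(−0.04310 × 31.0) = 0.2629
R = 1 / (1 − 0.2629) = 1 / 0.7371 ≈ 1.36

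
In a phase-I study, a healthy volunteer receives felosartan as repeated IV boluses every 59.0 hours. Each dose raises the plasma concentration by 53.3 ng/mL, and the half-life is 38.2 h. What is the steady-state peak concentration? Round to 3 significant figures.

81.1 ng/mL

k = ln 2 / 38.2 = 0.01815 h⁻¹
Fraction remaining after one interval: e^(−kτ) = e^(−0.01815 × 59.0) = 0.3428
R = 1 / (1 − 0.3428) = 1.522
Css,max = 53.3 × 1.522 ≈ 81.1 ng/mL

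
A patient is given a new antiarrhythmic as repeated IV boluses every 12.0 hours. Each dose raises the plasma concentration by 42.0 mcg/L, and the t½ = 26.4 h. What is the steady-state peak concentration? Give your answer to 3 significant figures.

k = ln 2 / 26.4 = 0.02626 h⁻¹
Fraction remaining after one interval: e^(−kτ) = e^(−0.02626 × 12.0) = 0.7297
R = 1 / (1 − 0.7297) = 3.700
Css,max = 42.0 × 3.700 ≈ 155 mcg/L

155 mcg/L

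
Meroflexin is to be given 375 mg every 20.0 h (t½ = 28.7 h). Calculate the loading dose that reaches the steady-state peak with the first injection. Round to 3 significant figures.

979 mg

k = ln 2 / 28.7 = 0.02415 h⁻¹
Accumulation ratio R = 1 / (1 − e^(−kτ)) = 1 / (1 − e^(−0.02415×20.0)) = 1 / (1 − 0.6169) = 2.610
Loading dose = maintenance dose × R = 375 × 2.610 ≈ 979 mg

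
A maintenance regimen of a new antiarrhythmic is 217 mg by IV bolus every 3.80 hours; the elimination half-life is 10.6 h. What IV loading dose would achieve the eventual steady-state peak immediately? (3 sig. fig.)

986 mg

k = ln 2 / 10.6 = 0.06539 h⁻¹
Accumulation ratio R = 1 / (1 − e^(−kτ)) = 1 / (1 − e^(−0.06539×3.80)) = 1 / (1 − 0.7800) = 4.545
Loading dose = maintenance dose × R = 217 × 4.545 ≈ 986 mg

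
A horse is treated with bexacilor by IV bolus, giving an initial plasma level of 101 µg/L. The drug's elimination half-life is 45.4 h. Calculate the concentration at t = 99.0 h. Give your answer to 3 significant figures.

k = ln 2 / 45.4 = 0.01527 h⁻¹
99.0 h is 2.181 half-lives, so C = 101 × (1/2)^2.181 = 101 × 0.2206 ≈ 22.3 µg/L

22.3 µg/L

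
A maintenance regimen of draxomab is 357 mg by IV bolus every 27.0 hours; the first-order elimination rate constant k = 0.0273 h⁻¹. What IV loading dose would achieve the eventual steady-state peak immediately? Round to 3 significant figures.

685 mg

Accumulation ratio R = 1 / (1 − e^(−kτ)) = 1 / (1 − e^(−0.02730×27.0)) = 1 / (1 − 0.4785) = 1.918
Loading dose = maintenance dose × R = 357 × 1.918 ≈ 685 mg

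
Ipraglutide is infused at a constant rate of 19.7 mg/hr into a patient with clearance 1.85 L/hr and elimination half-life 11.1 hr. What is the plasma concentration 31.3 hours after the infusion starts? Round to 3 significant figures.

9.14 mg/L

Css = rate / CL = 19.7 / 1.85 = 10.65 mg/L
k = ln 2 / 11.1 = 0.06245 hr⁻¹
C(t) = Css (1 − e^(−kt)) = 10.65 × (1 − e^(−1.955)) = 10.65 × 0.8584 ≈ 9.14 mg/L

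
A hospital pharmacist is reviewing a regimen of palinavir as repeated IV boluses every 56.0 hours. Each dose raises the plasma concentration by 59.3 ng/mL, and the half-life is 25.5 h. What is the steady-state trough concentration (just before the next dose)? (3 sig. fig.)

16.6 ng/mL

k = ln 2 / 25.5 = 0.02718 h⁻¹
Fraction remaining after one interval: e^(−kτ) = e^(−0.02718 × 56.0) = 0.2182
R = 1 / (1 − 0.2182) = 1.279
Css,max = 59.3 × 1.279 = 75.85 ng/mL
Css,min = Css,max × e^(−kτ) = 75.85 × 0.2182 ≈ 16.6 ng/mL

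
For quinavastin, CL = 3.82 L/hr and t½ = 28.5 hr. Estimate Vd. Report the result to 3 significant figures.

157 L

k = ln 2 / t½ = ln 2 / 28.5 = 0.02432 hr⁻¹
V = CL / k = 3.82 / 0.02432 ≈ 157 L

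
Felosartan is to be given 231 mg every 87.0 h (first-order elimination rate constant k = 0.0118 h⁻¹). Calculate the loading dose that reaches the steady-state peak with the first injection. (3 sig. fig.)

Accumulation ratio R = 1 / (1 − e^(−kτ)) = 1 / (1 − e^(−0.01180×87.0)) = 1 / (1 − 0.3582) = 1.558
Loading dose = maintenance dose × R = 231 × 1.558 ≈ 360 mg

360 mg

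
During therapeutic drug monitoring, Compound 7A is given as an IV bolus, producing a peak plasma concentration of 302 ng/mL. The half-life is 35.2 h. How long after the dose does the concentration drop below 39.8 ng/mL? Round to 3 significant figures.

k = ln 2 / 35.2 = 0.01969 h⁻¹
C(t) = C₀ e^(−kt)  ⇒  t = ln(C₀/C) / k
t = ln(302/39.8) / 0.01969 = 2.027 / 0.01969 ≈ 103 hours

103 hours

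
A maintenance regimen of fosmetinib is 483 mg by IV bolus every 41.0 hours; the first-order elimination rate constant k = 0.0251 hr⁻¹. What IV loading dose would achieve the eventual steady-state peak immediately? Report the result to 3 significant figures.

Accumulation ratio R = 1 / (1 − e^(−kτ)) = 1 / (1 − e^(−0.02510×41.0)) = 1 / (1 − 0.3573) = 1.556
Loading dose = maintenance dose × R = 483 × 1.556 ≈ 752 mg

752 mg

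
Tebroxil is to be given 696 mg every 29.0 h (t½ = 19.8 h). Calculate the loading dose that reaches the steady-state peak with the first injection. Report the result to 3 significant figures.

1090 mg

k = ln 2 / 19.8 = 0.03501 h⁻¹
Accumulation ratio R = 1 / (1 − e^(−kτ)) = 1 / (1 − e^(−0.03501×29.0)) = 1 / (1 − 0.3623) = 1.568
Loading dose = maintenance dose × R = 696 × 1.568 ≈ 1090 mg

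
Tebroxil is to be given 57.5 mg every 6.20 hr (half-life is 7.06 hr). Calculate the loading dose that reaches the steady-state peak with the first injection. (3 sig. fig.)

k = ln 2 / 7.06 = 0.09818 hr⁻¹
Accumulation ratio R = 1 / (1 − e^(−kτ)) = 1 / (1 − e^(−0.09818×6.20)) = 1 / (1 − 0.5441) = 2.193
Loading dose = maintenance dose × R = 57.5 × 2.193 ≈ 126 mg

126 mg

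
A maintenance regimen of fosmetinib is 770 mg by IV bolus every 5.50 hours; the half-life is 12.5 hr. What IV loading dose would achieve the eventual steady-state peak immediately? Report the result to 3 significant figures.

2930 mg

k = ln 2 / 12.5 = 0.05545 hr⁻¹
Accumulation ratio R = 1 / (1 − e^(−kτ)) = 1 / (1 − e^(−0.05545×5.50)) = 1 / (1 − 0.7371) = 3.804
Loading dose = maintenance dose × R = 770 × 3.804 ≈ 2930 mg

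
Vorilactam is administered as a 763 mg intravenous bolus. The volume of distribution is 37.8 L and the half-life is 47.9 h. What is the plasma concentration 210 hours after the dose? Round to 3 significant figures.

C₀ = dose / V = 763 / 37.8 = 20.19 mg/L
k = ln 2 / 47.9 = 0.01447 h⁻¹
C(t) = C₀ e^(−kt) = 20.19 × e^(−0.01447 × 210) = 20.19 × e^(−3.039) = 20.19 × 0.04789 ≈ 0.967 mg/L

0.967 mg/L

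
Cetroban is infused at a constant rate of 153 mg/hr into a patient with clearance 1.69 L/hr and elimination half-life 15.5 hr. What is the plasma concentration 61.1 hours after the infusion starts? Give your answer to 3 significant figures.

Css = rate / CL = 153 / 1.69 = 90.53 mg/L
k = ln 2 / 15.5 = 0.04472 hr⁻¹
C(t) = Css (1 − e^(−kt)) = 90.53 × (1 − e^(−2.732)) = 90.53 × 0.9349 ≈ 84.6 mg/L

84.6 mg/L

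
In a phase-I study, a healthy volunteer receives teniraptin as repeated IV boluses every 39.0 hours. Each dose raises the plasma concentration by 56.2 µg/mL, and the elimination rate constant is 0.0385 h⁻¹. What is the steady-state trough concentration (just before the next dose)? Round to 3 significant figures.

16.1 µg/mL

Fraction remaining after one interval: e^(−kτ) = e^(−0.03850 × 39.0) = 0.2228
R = 1 / (1 − 0.2228) = 1.287
Css,max = 56.2 × 1.287 = 72.31 µg/mL
Css,min = Css,max × e^(−kτ) = 72.31 × 0.2228 ≈ 16.1 µg/mL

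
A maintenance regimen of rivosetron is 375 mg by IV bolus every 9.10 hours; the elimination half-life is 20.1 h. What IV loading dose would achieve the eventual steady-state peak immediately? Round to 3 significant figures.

1390 mg

k = ln 2 / 20.1 = 0.03448 h⁻¹
Accumulation ratio R = 1 / (1 − e^(−kτ)) = 1 / (1 − e^(−0.03448×9.10)) = 1 / (1 − 0.7307) = 3.713
Loading dose = maintenance dose × R = 375 × 3.713 ≈ 1390 mg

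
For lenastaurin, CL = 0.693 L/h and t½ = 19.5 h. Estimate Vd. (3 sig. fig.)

k = ln 2 / t½ = ln 2 / 19.5 = 0.03555 h⁻¹
V = CL / k = 0.693 / 0.03555 ≈ 19.5 L

19.5 L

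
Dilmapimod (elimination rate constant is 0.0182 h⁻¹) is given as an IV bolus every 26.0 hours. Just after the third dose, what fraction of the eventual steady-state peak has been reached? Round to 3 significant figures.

0.758

f_n = 1 − e^(−nkτ) = 1 − e^(−3 × 0.01820 × 26.0) = 1 − e^(−1.420) = 1 − 0.2418 ≈ 0.758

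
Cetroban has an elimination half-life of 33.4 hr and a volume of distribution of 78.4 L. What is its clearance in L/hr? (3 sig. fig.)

1.63 L/hr

k = ln 2 / t½ = ln 2 / 33.4 = 0.02075 hr⁻¹
CL = k · V = 0.02075 × 78.4 ≈ 1.63 L/hr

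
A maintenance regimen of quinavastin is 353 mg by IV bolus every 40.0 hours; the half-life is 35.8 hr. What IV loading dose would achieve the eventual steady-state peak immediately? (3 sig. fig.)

655 mg

k = ln 2 / 35.8 = 0.01936 hr⁻¹
Accumulation ratio R = 1 / (1 − e^(−kτ)) = 1 / (1 − e^(−0.01936×40.0)) = 1 / (1 − 0.4609) = 1.855
Loading dose = maintenance dose × R = 353 × 1.855 ≈ 655 mg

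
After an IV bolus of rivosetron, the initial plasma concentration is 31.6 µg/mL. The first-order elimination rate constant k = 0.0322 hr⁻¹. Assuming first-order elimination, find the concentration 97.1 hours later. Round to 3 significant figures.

1.39 µg/mL

C(t) = C₀ e^(−kt) = 31.6 × e^(−0.03220 × 97.1) = 31.6 × e^(−3.127) = 31.6 × 0.04387 ≈ 1.39 µg/mL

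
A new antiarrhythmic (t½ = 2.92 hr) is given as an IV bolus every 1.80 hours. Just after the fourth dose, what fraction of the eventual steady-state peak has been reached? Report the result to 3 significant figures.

0.819

k = ln 2 / 2.92 = 0.2374 hr⁻¹
f_n = 1 − e^(−nkτ) = 1 − e^(−4 × 0.2374 × 1.80) = 1 − e^(−1.709) = 1 − 0.1810 ≈ 0.819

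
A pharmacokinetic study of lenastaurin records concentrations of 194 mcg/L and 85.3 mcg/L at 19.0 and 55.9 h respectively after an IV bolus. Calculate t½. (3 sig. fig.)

k = ln(C₁/C₂) / (t₂ − t₁) = ln(194/85.3) / (55.9 − 19.0)
  = 0.8217 / 36.90 = 0.02227 h⁻¹
t½ = ln 2 / k = ln 2 / 0.02227 ≈ 31.1 hours

31.1 hours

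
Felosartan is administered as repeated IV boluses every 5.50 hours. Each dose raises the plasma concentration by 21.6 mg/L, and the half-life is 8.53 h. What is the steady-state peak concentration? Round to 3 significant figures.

59.9 mg/L

k = ln 2 / 8.53 = 0.08126 h⁻¹
Fraction remaining after one interval: e^(−kτ) = e^(−0.08126 × 5.50) = 0.6396
R = 1 / (1 − 0.6396) = 2.775
Css,max = 21.6 × 2.775 ≈ 59.9 mg/L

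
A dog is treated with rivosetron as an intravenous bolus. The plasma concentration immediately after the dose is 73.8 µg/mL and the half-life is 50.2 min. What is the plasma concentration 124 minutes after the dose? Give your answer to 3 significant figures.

13.3 µg/mL

k = ln 2 / 50.2 = 0.01381 min⁻¹
124 min is 2.470 half-lives, so C = 73.8 × (1/2)^2.470 = 73.8 × 0.1805 ≈ 13.3 µg/mL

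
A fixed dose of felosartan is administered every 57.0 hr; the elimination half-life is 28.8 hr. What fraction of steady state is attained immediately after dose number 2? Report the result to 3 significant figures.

0.936

k = ln 2 / 28.8 = 0.02407 hr⁻¹
f_n = 1 − e^(−nkτ) = 1 − e^(−2 × 0.02407 × 57.0) = 1 − e^(−2.744) = 1 − 0.06433 ≈ 0.936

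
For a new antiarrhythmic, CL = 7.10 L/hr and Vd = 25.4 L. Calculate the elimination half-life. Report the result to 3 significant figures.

2.48 hours

k = CL / V = 7.10 / 25.4 = 0.2795 hr⁻¹
t½ = ln 2 / k = ln 2 / 0.2795 ≈ 2.48 hours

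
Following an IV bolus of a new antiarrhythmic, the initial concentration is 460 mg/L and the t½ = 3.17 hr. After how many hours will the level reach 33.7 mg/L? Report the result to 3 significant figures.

k = ln 2 / 3.17 = 0.2187 hr⁻¹
C(t) = C₀ e^(−kt)  ⇒  t = ln(C₀/C) / k
t = ln(460/33.7) / 0.2187 = 2.614 / 0.2187 ≈ 12.0 hours

12.0 hours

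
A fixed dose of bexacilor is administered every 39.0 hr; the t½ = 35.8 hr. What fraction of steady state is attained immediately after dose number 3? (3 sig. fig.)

0.896

k = ln 2 / 35.8 = 0.01936 hr⁻¹
f_n = 1 − e^(−nkτ) = 1 − e^(−3 × 0.01936 × 39.0) = 1 − e^(−2.265) = 1 − 0.1038 ≈ 0.896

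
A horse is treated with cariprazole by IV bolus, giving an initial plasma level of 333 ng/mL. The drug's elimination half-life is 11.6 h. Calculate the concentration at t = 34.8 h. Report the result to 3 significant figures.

k = ln 2 / 11.6 = 0.05975 h⁻¹
C(t) = C₀ e^(−kt) = 333 × e^(−0.05975 × 34.8) = 333 × e^(−2.079) = 333 × 0.1250 ≈ 41.6 ng/mL

41.6 ng/mL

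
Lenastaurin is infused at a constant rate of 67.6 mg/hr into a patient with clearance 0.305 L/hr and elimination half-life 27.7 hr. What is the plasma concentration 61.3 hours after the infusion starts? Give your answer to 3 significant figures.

174 mg/L

Css = rate / CL = 67.6 / 0.305 = 221.6 mg/L
k = ln 2 / 27.7 = 0.02502 hr⁻¹
C(t) = Css (1 − e^(−kt)) = 221.6 × (1 − e^(−1.534)) = 221.6 × 0.7843 ≈ 174 mg/L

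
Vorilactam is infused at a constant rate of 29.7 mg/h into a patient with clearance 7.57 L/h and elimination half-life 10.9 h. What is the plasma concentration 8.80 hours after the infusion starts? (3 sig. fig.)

1.68 µg/mL

Css = rate / CL = 29.7 / 7.57 = 3.923 µg/mL
k = ln 2 / 10.9 = 0.06359 h⁻¹
C(t) = Css (1 − e^(−kt)) = 3.923 × (1 − e^(−0.5596)) = 3.923 × 0.4286 ≈ 1.68 µg/mL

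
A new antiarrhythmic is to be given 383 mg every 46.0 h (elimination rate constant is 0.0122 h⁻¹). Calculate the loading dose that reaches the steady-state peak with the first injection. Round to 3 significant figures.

892 mg

Accumulation ratio R = 1 / (1 − e^(−kτ)) = 1 / (1 − e^(−0.01220×46.0)) = 1 / (1 − 0.5705) = 2.328
Loading dose = maintenance dose × R = 383 × 2.328 ≈ 892 mg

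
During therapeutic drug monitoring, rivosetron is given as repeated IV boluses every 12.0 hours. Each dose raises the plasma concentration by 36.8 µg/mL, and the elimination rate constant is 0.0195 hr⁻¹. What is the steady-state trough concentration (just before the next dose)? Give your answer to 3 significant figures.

Fraction remaining after one interval: e^(−kτ) = e^(−0.01950 × 12.0) = 0.7914
R = 1 / (1 − 0.7914) = 4.793
Css,max = 36.8 × 4.793 = 176.4 µg/mL
Css,min = Css,max × e^(−kτ) = 176.4 × 0.7914 ≈ 140 µg/mL

140 µg/mL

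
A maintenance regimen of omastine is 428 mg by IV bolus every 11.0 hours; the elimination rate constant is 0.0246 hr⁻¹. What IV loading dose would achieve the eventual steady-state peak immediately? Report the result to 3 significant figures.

1810 mg

Accumulation ratio R = 1 / (1 − e^(−kτ)) = 1 / (1 − e^(−0.02460×11.0)) = 1 / (1 − 0.7629) = 4.218
Loading dose = maintenance dose × R = 428 × 4.218 ≈ 1810 mg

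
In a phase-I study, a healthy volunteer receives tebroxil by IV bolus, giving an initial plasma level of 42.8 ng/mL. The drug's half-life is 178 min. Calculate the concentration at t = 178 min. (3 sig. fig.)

k = ln 2 / 178 = 0.003894 min⁻¹
178 min is 1.000 half-lives, so C = 42.8 × (1/2)^1.000 = 42.8 × 0.5000 ≈ 21.4 ng/mL

21.4 ng/mL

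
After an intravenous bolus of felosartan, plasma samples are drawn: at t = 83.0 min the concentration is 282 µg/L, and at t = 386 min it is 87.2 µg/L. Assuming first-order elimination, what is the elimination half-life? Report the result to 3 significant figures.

k = ln(C₁/C₂) / (t₂ − t₁) = ln(282/87.2) / (386 − 83.0)
  = 1.174 / 303.0 = 0.003874 min⁻¹
t½ = ln 2 / k = ln 2 / 0.003874 ≈ 179 minutes

179 minutes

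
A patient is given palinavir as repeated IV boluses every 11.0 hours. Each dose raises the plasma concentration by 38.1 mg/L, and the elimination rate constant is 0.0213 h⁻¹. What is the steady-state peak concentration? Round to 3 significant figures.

Fraction remaining after one interval: e^(−kτ) = e^(−0.02130 × 11.0) = 0.7911
R = 1 / (1 − 0.7911) = 4.788
Css,max = 38.1 × 4.788 ≈ 182 mg/L

182 mg/L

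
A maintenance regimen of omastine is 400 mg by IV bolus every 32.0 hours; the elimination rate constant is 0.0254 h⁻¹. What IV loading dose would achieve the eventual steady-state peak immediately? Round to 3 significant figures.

719 mg

Accumulation ratio R = 1 / (1 − e^(−kτ)) = 1 / (1 − e^(−0.02540×32.0)) = 1 / (1 − 0.4436) = 1.797
Loading dose = maintenance dose × R = 400 × 1.797 ≈ 719 mg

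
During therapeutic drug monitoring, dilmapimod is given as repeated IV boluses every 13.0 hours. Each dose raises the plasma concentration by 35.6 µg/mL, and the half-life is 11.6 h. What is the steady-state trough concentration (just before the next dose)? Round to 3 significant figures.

30.3 µg/mL

k = ln 2 / 11.6 = 0.05975 h⁻¹
Fraction remaining after one interval: e^(−kτ) = e^(−0.05975 × 13.0) = 0.4599
R = 1 / (1 − 0.4599) = 1.851
Css,max = 35.6 × 1.851 = 65.91 µg/mL
Css,min = Css,max × e^(−kτ) = 65.91 × 0.4599 ≈ 30.3 µg/mL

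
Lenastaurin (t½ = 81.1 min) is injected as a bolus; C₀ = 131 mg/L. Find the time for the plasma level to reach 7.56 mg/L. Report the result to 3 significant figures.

k = ln 2 / 81.1 = 0.008547 min⁻¹
C(t) = C₀ e^(−kt)  ⇒  t = ln(C₀/C) / k
t = ln(131/7.56) / 0.008547 = 2.852 / 0.008547 ≈ 334 minutes

334 minutes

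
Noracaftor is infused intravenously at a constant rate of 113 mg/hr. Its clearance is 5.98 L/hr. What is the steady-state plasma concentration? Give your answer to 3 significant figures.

Css = infusion rate / CL = 113 / 5.98 ≈ 18.9 µg/mL

18.9 µg/mL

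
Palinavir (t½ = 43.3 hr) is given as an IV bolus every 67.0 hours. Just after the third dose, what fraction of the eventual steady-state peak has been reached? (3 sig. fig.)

0.960

k = ln 2 / 43.3 = 0.01601 hr⁻¹
f_n = 1 − e^(−nkτ) = 1 − e^(−3 × 0.01601 × 67.0) = 1 − e^(−3.218) = 1 − 0.04005 ≈ 0.960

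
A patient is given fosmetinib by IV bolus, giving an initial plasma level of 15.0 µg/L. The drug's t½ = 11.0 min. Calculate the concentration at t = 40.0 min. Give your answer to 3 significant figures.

k = ln 2 / 11.0 = 0.06301 min⁻¹
40.0 min is 3.636 half-lives, so C = 15.0 × (1/2)^3.636 = 15.0 × 0.08042 ≈ 1.21 µg/L

1.21 µg/L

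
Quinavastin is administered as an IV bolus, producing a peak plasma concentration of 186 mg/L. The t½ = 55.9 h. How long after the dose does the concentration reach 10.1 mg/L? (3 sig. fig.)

235 hours

k = ln 2 / 55.9 = 0.01240 h⁻¹
C(t) = C₀ e^(−kt)  ⇒  t = ln(C₀/C) / k
t = ln(186/10.1) / 0.01240 = 2.913 / 0.01240 ≈ 235 hours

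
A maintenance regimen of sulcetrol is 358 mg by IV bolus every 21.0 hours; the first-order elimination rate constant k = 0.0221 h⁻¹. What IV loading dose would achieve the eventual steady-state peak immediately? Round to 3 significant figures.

Accumulation ratio R = 1 / (1 − e^(−kτ)) = 1 / (1 − e^(−0.02210×21.0)) = 1 / (1 − 0.6287) = 2.693
Loading dose = maintenance dose × R = 358 × 2.693 ≈ 964 mg

964 mg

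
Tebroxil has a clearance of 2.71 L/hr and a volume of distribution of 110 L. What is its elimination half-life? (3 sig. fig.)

k = CL / V = 2.71 / 110 = 0.02464 hr⁻¹
t½ = ln 2 / k = ln 2 / 0.02464 ≈ 28.1 hours

28.1 hours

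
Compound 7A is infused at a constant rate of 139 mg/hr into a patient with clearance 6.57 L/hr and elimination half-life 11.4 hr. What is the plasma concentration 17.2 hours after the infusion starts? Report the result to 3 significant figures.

13.7 mg/L

Css = rate / CL = 139 / 6.57 = 21.16 mg/L
k = ln 2 / 11.4 = 0.06080 hr⁻¹
C(t) = Css (1 − e^(−kt)) = 21.16 × (1 − e^(−1.046)) = 21.16 × 0.6486 ≈ 13.7 mg/L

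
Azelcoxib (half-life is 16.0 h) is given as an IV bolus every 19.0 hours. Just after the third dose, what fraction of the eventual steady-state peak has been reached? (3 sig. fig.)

0.915

k = ln 2 / 16.0 = 0.04332 h⁻¹
f_n = 1 − e^(−nkτ) = 1 − e^(−3 × 0.04332 × 19.0) = 1 − e^(−2.469) = 1 − 0.08464 ≈ 0.915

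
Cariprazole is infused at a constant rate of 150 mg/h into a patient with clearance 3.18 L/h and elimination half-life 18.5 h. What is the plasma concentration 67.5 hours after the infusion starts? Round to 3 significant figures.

43.4 µg/mL

Css = rate / CL = 150 / 3.18 = 47.17 µg/mL
k = ln 2 / 18.5 = 0.03747 h⁻¹
C(t) = Css (1 − e^(−kt)) = 47.17 × (1 − e^(−2.529)) = 47.17 × 0.9203 ≈ 43.4 µg/mL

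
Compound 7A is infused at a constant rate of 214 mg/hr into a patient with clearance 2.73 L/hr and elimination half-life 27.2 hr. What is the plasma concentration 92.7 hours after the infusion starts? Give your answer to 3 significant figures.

71.0 µg/mL

Css = rate / CL = 214 / 2.73 = 78.39 µg/mL
k = ln 2 / 27.2 = 0.02548 hr⁻¹
C(t) = Css (1 − e^(−kt)) = 78.39 × (1 − e^(−2.362)) = 78.39 × 0.9058 ≈ 71.0 µg/mL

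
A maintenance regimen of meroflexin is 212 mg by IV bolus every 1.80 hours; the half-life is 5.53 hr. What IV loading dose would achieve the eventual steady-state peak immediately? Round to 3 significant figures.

k = ln 2 / 5.53 = 0.1253 hr⁻¹
Accumulation ratio R = 1 / (1 − e^(−kτ)) = 1 / (1 − e^(−0.1253×1.80)) = 1 / (1 − 0.7980) = 4.951
Loading dose = maintenance dose × R = 212 × 4.951 ≈ 1050 mg

1050 mg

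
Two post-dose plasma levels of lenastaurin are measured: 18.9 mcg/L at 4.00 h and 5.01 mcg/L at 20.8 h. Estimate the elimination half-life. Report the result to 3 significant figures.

k = ln(C₁/C₂) / (t₂ − t₁) = ln(18.9/5.01) / (20.8 − 4.00)
  = 1.328 / 16.80 = 0.07903 h⁻¹
t½ = ln 2 / k = ln 2 / 0.07903 ≈ 8.77 hours

8.77 hours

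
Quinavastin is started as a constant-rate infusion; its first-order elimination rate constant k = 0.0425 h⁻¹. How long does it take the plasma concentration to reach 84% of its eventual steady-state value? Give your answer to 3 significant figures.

f = 1 − e^(−kt)  ⇒  t = −ln(1 − f) / k
t = −ln(1 − 0.84) / 0.04250 = 1.833 / 0.04250 ≈ 43.1 hours

43.1 hours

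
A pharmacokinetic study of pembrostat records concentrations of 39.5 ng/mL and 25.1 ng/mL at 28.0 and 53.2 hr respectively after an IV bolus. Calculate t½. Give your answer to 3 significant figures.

k = ln(C₁/C₂) / (t₂ − t₁) = ln(39.5/25.1) / (53.2 − 28.0)
  = 0.4534 / 25.20 = 0.01799 hr⁻¹
t½ = ln 2 / k = ln 2 / 0.01799 ≈ 38.5 hours

38.5 hours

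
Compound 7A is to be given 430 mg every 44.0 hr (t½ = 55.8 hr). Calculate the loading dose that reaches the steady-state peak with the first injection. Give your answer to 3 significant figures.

1020 mg

k = ln 2 / 55.8 = 0.01242 hr⁻¹
Accumulation ratio R = 1 / (1 − e^(−kτ)) = 1 / (1 − e^(−0.01242×44.0)) = 1 / (1 − 0.5789) = 2.375
Loading dose = maintenance dose × R = 430 × 2.375 ≈ 1020 mg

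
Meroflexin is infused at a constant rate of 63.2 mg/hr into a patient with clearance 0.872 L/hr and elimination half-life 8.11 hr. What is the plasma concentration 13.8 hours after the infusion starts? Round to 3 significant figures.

Css = rate / CL = 63.2 / 0.872 = 72.48 µg/mL
k = ln 2 / 8.11 = 0.08547 hr⁻¹
C(t) = Css (1 − e^(−kt)) = 72.48 × (1 − e^(−1.179)) = 72.48 × 0.6926 ≈ 50.2 µg/mL

50.2 µg/mL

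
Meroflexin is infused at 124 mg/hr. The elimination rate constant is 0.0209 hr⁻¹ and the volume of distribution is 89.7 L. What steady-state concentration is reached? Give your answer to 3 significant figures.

CL = k · V = 0.0209 × 89.7 = 1.875 L/hr
Css = rate / CL = 124 / 1.875 ≈ 66.1 µg/mL

66.1 µg/mL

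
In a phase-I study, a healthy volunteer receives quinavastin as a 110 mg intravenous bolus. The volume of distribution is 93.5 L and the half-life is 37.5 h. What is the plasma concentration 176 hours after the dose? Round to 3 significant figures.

C₀ = dose / V = 110 / 93.5 = 1.176 mg/L
k = ln 2 / 37.5 = 0.01848 h⁻¹
C(t) = C₀ e^(−kt) = 1.176 × e^(−0.01848 × 176) = 1.176 × e^(−3.253) = 1.176 × 0.03865 ≈ 0.0455 mg/L

0.0455 mg/L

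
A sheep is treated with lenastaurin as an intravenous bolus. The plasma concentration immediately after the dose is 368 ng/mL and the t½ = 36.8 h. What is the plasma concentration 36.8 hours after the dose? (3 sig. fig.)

k = ln 2 / 36.8 = 0.01884 h⁻¹
36.8 h is 1.000 half-lives, so C = 368 × (1/2)^1.000 = 368 × 0.5000 ≈ 184 ng/mL

184 ng/mL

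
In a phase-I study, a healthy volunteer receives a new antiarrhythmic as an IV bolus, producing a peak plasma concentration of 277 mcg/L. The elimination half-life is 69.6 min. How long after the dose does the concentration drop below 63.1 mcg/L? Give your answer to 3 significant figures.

k = ln 2 / 69.6 = 0.009959 min⁻¹
C(t) = C₀ e^(−kt)  ⇒  t = ln(C₀/C) / k
t = ln(277/63.1) / 0.009959 = 1.479 / 0.009959 ≈ 149 minutes

149 minutes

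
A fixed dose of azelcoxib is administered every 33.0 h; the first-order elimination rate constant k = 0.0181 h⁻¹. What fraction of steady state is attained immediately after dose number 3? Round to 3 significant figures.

0.833

f_n = 1 − e^(−nkτ) = 1 − e^(−3 × 0.01810 × 33.0) = 1 − e^(−1.792) = 1 − 0.1666 ≈ 0.833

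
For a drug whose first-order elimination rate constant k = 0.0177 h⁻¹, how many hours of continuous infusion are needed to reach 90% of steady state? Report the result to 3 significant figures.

f = 1 − e^(−kt)  ⇒  t = −ln(1 − f) / k
t = −ln(1 − 0.9) / 0.01770 = 2.303 / 0.01770 ≈ 130 hours

130 hours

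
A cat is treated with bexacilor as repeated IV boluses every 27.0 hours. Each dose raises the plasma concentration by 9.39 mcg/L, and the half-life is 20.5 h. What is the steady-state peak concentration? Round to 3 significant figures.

k = ln 2 / 20.5 = 0.03381 h⁻¹
Fraction remaining after one interval: e^(−kτ) = e^(−0.03381 × 27.0) = 0.4013
R = 1 / (1 − 0.4013) = 1.670
Css,max = 9.39 × 1.670 ≈ 15.7 mcg/L

15.7 mcg/L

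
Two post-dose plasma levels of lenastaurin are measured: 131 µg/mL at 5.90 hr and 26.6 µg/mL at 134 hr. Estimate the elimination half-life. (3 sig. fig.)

55.7 hours

k = ln(C₁/C₂) / (t₂ − t₁) = ln(131/26.6) / (134 − 5.90)
  = 1.594 / 128.1 = 0.01245 hr⁻¹
t½ = ln 2 / k = ln 2 / 0.01245 ≈ 55.7 hours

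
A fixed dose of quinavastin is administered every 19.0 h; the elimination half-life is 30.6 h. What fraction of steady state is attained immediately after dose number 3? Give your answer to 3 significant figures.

k = ln 2 / 30.6 = 0.02265 h⁻¹
f_n = 1 − e^(−nkτ) = 1 − e^(−3 × 0.02265 × 19.0) = 1 − e^(−1.291) = 1 − 0.2750 ≈ 0.725

0.725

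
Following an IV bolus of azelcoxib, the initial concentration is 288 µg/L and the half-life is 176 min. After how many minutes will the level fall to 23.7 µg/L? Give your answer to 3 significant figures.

634 minutes

k = ln 2 / 176 = 0.003938 min⁻¹
C(t) = C₀ e^(−kt)  ⇒  t = ln(C₀/C) / k
t = ln(288/23.7) / 0.003938 = 2.497 / 0.003938 ≈ 634 minutes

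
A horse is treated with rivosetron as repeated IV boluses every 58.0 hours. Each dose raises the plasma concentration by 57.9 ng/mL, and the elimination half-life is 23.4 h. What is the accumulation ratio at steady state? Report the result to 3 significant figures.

k = ln 2 / 23.4 = 0.02962 h⁻¹
Fraction remaining after one interval: e^(−kτ) = e^(−0.02962 × 58.0) = 0.1794
R = 1 / (1 − 0.1794) = 1 / 0.8206 ≈ 1.22

1.22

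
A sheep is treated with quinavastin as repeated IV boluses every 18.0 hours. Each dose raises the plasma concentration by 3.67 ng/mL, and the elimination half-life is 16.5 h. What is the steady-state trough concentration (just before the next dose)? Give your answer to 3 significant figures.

3.25 ng/mL

k = ln 2 / 16.5 = 0.04201 h⁻¹
Fraction remaining after one interval: e^(−kτ) = e^(−0.04201 × 18.0) = 0.4695
R = 1 / (1 − 0.4695) = 1.885
Css,max = 3.67 × 1.885 = 6.918 ng/mL
Css,min = Css,max × e^(−kτ) = 6.918 × 0.4695 ≈ 3.25 ng/mL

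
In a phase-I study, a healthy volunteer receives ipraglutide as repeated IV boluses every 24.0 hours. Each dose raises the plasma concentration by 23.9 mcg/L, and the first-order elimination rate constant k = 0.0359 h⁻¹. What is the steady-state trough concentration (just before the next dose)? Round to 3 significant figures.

17.5 mcg/L

Fraction remaining after one interval: e^(−kτ) = e^(−0.03590 × 24.0) = 0.4225
R = 1 / (1 − 0.4225) = 1.732
Css,max = 23.9 × 1.732 = 41.38 mcg/L
Css,min = Css,max × e^(−kτ) = 41.38 × 0.4225 ≈ 17.5 mcg/L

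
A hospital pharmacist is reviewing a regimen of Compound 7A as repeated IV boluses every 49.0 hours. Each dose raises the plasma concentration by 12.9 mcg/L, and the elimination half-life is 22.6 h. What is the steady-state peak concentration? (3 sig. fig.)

k = ln 2 / 22.6 = 0.03067 h⁻¹
Fraction remaining after one interval: e^(−kτ) = e^(−0.03067 × 49.0) = 0.2225
R = 1 / (1 − 0.2225) = 1.286
Css,max = 12.9 × 1.286 ≈ 16.6 mcg/L

16.6 mcg/L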